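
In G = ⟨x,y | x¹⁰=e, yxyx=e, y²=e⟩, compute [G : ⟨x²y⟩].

First find ord(x²y) by computing successive powers:
  (x²y)¹ = x²y, (x²y)² = e.
So |⟨x²y⟩| = ord(x²y) = 2. With |G| = 20, by Lagrange [G : ⟨x²y⟩] = 20/2 = 10.

Answer: 10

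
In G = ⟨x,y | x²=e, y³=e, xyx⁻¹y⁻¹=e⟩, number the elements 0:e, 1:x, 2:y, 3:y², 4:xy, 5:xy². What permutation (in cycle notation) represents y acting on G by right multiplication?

(0 2 3)(1 4 5)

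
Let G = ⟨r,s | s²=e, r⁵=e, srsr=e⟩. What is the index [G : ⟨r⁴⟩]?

First find ord(r⁴) by computing successive powers:
  (r⁴)¹ = r⁴, (r⁴)² = r³, (r⁴)³ = r², (r⁴)⁴ = r, (r⁴)⁵ = e.
So |⟨r⁴⟩| = ord(r⁴) = 5. With |G| = 10, by Lagrange [G : ⟨r⁴⟩] = 10/5 = 2.

Answer: 2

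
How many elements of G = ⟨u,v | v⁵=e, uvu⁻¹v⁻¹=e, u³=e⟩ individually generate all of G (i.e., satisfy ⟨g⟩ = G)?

G is cyclic of order 15. An element generates G iff its order is 15, and a cyclic group of order 15 has exactly φ(15) = 8 such elements.

Answer: 8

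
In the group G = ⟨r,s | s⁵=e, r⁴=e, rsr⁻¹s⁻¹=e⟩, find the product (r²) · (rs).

Compute (r²) · (rs) by multiplying left to right and reducing via the relations at each step:
  (r²) · r = r³
  (r³) · s = r³s

Answer: r³s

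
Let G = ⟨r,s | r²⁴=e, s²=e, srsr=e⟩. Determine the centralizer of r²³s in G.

⟨r²³s⟩ ⊆ C_G(r²³s) since powers of r²³s commute with r²³s; so |C_G(r²³s)| ≥ |⟨r²³s⟩| = 2.
By orbit–stabilizer, |C_G(r²³s)| = |G| / |conj. class of r²³s| = 48 / 12 = 4.
The 4 elements commuting with r²³s are {e, r¹², r²³s, r¹¹s}.

Answer: {e, r¹², r²³s, r¹¹s}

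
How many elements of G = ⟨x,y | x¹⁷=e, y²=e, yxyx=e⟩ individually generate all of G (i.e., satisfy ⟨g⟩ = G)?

⟨g⟩ = G would require ord(g) = |G| = 34, but the maximum element order in G is 17 < 34. So G is not cyclic and no single element generates it: the count is 0.

Answer: 0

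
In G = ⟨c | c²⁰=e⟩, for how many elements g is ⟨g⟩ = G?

G is cyclic of order 20. An element generates G iff its order is 20, and a cyclic group of order 20 has exactly φ(20) = 8 such elements.

Answer: 8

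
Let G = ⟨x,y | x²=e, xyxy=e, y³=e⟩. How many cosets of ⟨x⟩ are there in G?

First find ord(x) by computing successive powers:
  x¹ = x, x² = e.
So |⟨x⟩| = ord(x) = 2. With |G| = 6, by Lagrange [G : ⟨x⟩] = 6/2 = 3.

Answer: 3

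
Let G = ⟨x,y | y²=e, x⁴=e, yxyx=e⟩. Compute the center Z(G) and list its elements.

An element z ∈ Z(G) iff z commutes with every generator.
For example x² is central: (x²)·x = x³ = x·(x²); (x²)·y = x²y = y·(x²).
Whereas x ∉ Z(G) since x·y = xy ≠ x³y = y·x.
Checking each of the 8 elements this way gives Z(G) = {e, x²}, of order 2.

Answer: {e, x²}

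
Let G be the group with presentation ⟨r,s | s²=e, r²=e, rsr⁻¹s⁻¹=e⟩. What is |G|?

Enumerate words in the generators, reducing via the relations: the distinct elements are
  {e, r, s, rs}.
No further products give new elements, so |G| = 4.

Answer: 4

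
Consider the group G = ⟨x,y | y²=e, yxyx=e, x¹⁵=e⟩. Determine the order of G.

Enumerate words in the generators, reducing via the relations: the distinct elements are
  {e, x, y, xy, x², x³, x⁴, x⁵, x⁶, x⁷, x⁸, x⁹, x²y, x³y, x¹², x¹³, x¹¹, x¹⁰, x¹⁴, x⁴y, x⁵y, x⁶y, x⁷y, x⁸y, x⁹y, x¹²y, x¹³y, x¹¹y, x¹⁰y, x¹⁴y}.
No further products give new elements, so |G| = 30.

Answer: 30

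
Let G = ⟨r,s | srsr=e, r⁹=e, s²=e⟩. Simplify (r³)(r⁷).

Compute (r³) · (r⁷) by multiplying left to right and reducing via the relations at each step:
  (r³) · r⁷ = r

Answer: r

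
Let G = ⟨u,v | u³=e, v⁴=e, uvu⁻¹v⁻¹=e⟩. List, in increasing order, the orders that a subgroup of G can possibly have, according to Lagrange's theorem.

|G| = 12 = 2² · 3. By Lagrange's theorem the order of any subgroup divides 12; the divisors of 12 are 1, 2, 3, 4, 6, 12.

Answer: 1, 2, 3, 4, 6, 12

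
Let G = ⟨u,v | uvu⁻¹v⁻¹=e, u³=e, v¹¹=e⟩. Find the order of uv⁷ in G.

Compute successive powers until reaching e:
  (uv⁷)¹ = uv⁷, (uv⁷)² = u²v³, (uv⁷)³ = v¹⁰, (uv⁷)⁴ = uv⁶, (uv⁷)⁵ = u²v², (uv⁷)⁶ = v⁹, (uv⁷)⁷ = uv⁵, (uv⁷)⁸ = u²v, (uv⁷)⁹ = v⁸, (uv⁷)¹⁰ = uv⁴, (uv⁷)¹¹ = u², (uv⁷)¹² = v⁷, (uv⁷)¹³ = uv³, (uv⁷)¹⁴ = u²v¹⁰, (uv⁷)¹⁵ = v⁶, (uv⁷)¹⁶ = uv², (uv⁷)¹⁷ = u²v⁹, (uv⁷)¹⁸ = v⁵, (uv⁷)¹⁹ = uv, (uv⁷)²⁰ = u²v⁸, (uv⁷)²¹ = v⁴, (uv⁷)²² = u, (uv⁷)²³ = u²v⁷, (uv⁷)²⁴ = v³, (uv⁷)²⁵ = uv¹⁰, (uv⁷)²⁶ = u²v⁶, (uv⁷)²⁷ = v², (uv⁷)²⁸ = uv⁹, (uv⁷)²⁹ = u²v⁵, (uv⁷)³⁰ = v, (uv⁷)³¹ = uv⁸, (uv⁷)³² = u²v⁴, (uv⁷)³³ = e.
The smallest positive k with (uv⁷)ᵏ = e is 33.

Answer: 33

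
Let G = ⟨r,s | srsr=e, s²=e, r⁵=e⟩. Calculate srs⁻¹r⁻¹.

[s, r] = s·r·s⁻¹·r⁻¹.
  s · r = r⁴s
  (r⁴s) · s = r⁴
  (r⁴) · (r⁴) = r³

Answer: r³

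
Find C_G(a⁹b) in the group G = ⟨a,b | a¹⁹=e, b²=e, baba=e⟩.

⟨a⁹b⟩ ⊆ C_G(a⁹b) since powers of a⁹b commute with a⁹b; so |C_G(a⁹b)| ≥ |⟨a⁹b⟩| = 2.
By orbit–stabilizer, |C_G(a⁹b)| = |G| / |conj. class of a⁹b| = 38 / 19 = 2.
The 2 elements commuting with a⁹b are {e, a⁹b}.

Answer: {e, a⁹b}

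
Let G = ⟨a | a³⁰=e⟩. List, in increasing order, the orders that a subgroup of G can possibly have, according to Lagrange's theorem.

|G| = 30 = 2 · 3 · 5. By Lagrange's theorem the order of any subgroup divides 30; the divisors of 30 are 1, 2, 3, 5, 6, 10, 15, 30.

Answer: 1, 2, 3, 5, 6, 10, 15, 30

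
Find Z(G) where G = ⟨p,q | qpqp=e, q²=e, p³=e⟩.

An element z ∈ Z(G) iff z commutes with every generator.
For example e is central: e·p = p = p·e; e·q = q = q·e.
Whereas p ∉ Z(G) since p·q = pq ≠ p²q = q·p.
Checking each of the 6 elements this way gives Z(G) = {e}, of order 1.

Answer: {e}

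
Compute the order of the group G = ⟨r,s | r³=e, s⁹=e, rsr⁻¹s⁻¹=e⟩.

Enumerate words in the generators, reducing via the relations: the distinct elements are
  {e, r, s, rs, r², s², s³, s⁴, s⁵, s⁶, s⁷, s⁸, rs², rs³, rs⁴, rs⁵, rs⁶, rs⁷, rs⁸, r²s, r²s², r²s³, r²s⁴, r²s⁵, r²s⁶, r²s⁷, r²s⁸}.
No further products give new elements, so |G| = 27.

Answer: 27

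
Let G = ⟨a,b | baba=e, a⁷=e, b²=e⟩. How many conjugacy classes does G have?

The conjugacy classes (representative and size) are:
  [e] (size 1), [a⁶] (size 2), [a⁵] (size 2), [a⁴] (size 2), [ab] (size 7).
Class equation: 1 + 2 + 2 + 2 + 7 = 14 = |G|. So G has 5 conjugacy classes.

Answer: 5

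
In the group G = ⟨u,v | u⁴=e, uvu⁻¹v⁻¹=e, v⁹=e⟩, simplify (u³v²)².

Compute successive powers of (u³v²), reducing at each step:
  (u³v²)²: (u³v²) · u³ = u²v²;   (u²v²) · v² = u²v⁴

Answer: u²v⁴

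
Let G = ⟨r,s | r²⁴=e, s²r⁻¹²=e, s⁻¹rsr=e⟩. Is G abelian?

r·s = rs but s·r = r¹¹s⁻¹, so r·s ≠ s·r and G is not abelian.

Answer: No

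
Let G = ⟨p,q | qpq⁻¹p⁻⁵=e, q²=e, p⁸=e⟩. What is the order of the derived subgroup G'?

G' = [G, G] is generated by all commutators. The generator-pair commutators are: [p, q] = p⁴.
The subgroup they normally generate is {e, p⁴}, of order 2.
Check: |G/G'| = 16/2 = 8 is the order of the abelianisation.

Answer: 2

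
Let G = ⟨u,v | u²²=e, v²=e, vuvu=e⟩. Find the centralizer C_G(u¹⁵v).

⟨u¹⁵v⟩ ⊆ C_G(u¹⁵v) since powers of u¹⁵v commute with u¹⁵v; so |C_G(u¹⁵v)| ≥ |⟨u¹⁵v⟩| = 2.
By orbit–stabilizer, |C_G(u¹⁵v)| = |G| / |conj. class of u¹⁵v| = 44 / 11 = 4.
The 4 elements commuting with u¹⁵v are {e, u¹¹, u⁴v, u¹⁵v}.

Answer: {e, u¹¹, u⁴v, u¹⁵v}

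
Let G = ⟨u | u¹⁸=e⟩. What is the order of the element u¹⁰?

Compute successive powers until reaching e:
  (u¹⁰)¹ = u¹⁰, (u¹⁰)² = u², (u¹⁰)³ = u¹², (u¹⁰)⁴ = u⁴, (u¹⁰)⁵ = u¹⁴, (u¹⁰)⁶ = u⁶, (u¹⁰)⁷ = u¹⁶, (u¹⁰)⁸ = u⁸, (u¹⁰)⁹ = e.
The smallest positive k with (u¹⁰)ᵏ = e is 9.

Answer: 9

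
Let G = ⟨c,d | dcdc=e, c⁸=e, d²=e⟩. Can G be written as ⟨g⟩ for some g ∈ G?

Every cyclic group is abelian. But c·d = cd while d·c = c⁷d, so c·d ≠ d·c and G is not abelian. Hence G is not cyclic.

Answer: No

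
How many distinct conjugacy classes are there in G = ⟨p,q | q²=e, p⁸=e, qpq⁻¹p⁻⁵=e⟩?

The conjugacy classes (representative and size) are:
  [e] (size 1), [p⁵] (size 2), [p²] (size 1), [p⁷] (size 2), [p⁴] (size 1), [p⁶] (size 1), [q] (size 2), [p⁵q] (size 2), [p²q] (size 2), [p³q] (size 2).
Class equation: 1 + 2 + 1 + 2 + 1 + 1 + 2 + 2 + 2 + 2 = 16 = |G|. So G has 10 conjugacy classes.

Answer: 10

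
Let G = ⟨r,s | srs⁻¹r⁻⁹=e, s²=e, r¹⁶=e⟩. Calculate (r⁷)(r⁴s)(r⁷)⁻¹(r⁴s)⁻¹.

[(r⁷), (r⁴s)] = (r⁷)·(r⁴s)·(r⁷)⁻¹·(r⁴s)⁻¹.
  (r⁷) · (r⁴s) = r¹¹s
  (r¹¹s) · (r⁹) = r¹²s
  (r¹²s) · (r¹²s) = r⁸

Answer: r⁸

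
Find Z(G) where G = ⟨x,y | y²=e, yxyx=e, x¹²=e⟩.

An element z ∈ Z(G) iff z commutes with every generator.
For example x⁶ is central: (x⁶)·x = x⁷ = x·(x⁶); (x⁶)·y = x⁶y = y·(x⁶).
Whereas x ∉ Z(G) since x·y = xy ≠ x¹¹y = y·x.
Checking each of the 24 elements this way gives Z(G) = {e, x⁶}, of order 2.

Answer: {e, x⁶}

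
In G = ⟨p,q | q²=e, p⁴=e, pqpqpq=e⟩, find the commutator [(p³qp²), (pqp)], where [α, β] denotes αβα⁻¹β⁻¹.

[(p³qp²), (pqp)] = (p³qp²)·(pqp)·(p³qp²)⁻¹·(pqp)⁻¹.
  (p³qp²) · (pqp) = qp²
  (qp²) · (p²qp) = p
  p · (p³qp³) = qp³

Answer: qp³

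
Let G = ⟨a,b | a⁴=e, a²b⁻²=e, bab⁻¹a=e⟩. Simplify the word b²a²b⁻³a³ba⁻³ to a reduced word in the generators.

Multiply left to right, reducing at each step:
  (a²) · a² = e
  e · b⁻³ = b
  b · a³ = ab
  (ab) · b = a³
  (a³) · a⁻³ = e

Answer: e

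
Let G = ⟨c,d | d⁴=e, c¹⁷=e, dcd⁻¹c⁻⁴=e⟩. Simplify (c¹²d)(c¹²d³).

Compute (c¹²d) · (c¹²d³) by multiplying left to right and reducing via the relations at each step:
  (c¹²d) · c¹² = c⁹d
  (c⁹d) · d³ = c⁹

Answer: c⁹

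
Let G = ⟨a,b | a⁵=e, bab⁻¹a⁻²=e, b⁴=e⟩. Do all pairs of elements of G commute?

a·b = ab but b·a = a²b, so a·b ≠ b·a and G is not abelian.

Answer: No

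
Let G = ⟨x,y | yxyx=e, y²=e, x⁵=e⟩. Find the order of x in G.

Compute successive powers until reaching e:
  x¹ = x, x² = x², x³ = x³, x⁴ = x⁴, x⁵ = e.
The smallest positive k with xᵏ = e is 5.

Answer: 5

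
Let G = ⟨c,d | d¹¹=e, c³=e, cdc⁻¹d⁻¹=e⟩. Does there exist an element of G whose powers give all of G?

|G| = 33. The element cd has order 33 (its powers give 33 distinct elements), so ⟨cd⟩ = G and G is cyclic.

Answer: Yes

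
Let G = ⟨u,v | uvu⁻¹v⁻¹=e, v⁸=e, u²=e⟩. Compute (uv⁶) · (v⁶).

Compute (uv⁶) · (v⁶) by multiplying left to right and reducing via the relations at each step:
  (uv⁶) · v⁶ = uv⁴

Answer: uv⁴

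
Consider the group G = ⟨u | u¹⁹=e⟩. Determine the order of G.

G is generated by a single element, so G is cyclic. The relator gives u¹⁹ = e and no smaller power is forced to be e, so the 19 powers {e, u, u², u³, u⁴, u⁵, u⁶, u⁷, u⁸, u⁹, u¹², u¹³, u¹¹, u¹⁰, u¹⁴, u¹⁵, u¹⁶, u¹⁷, u¹⁸} are distinct. Hence |G| = 19.

Answer: 19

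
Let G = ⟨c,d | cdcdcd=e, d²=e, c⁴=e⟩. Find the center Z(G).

An element z ∈ Z(G) iff z commutes with every generator.
For example e is central: e·c = c = c·e; e·d = d = d·e.
Whereas c ∉ Z(G) since c·d = cd ≠ dc = d·c.
Checking each of the 24 elements this way gives Z(G) = {e}, of order 1.

Answer: {e}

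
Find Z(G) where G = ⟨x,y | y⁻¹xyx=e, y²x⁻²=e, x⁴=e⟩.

An element z ∈ Z(G) iff z commutes with every generator.
For example x² is central: (x²)·x = x³ = x·(x²); (x²)·y = y⁻¹ = y·(x²).
Whereas x ∉ Z(G) since x·y = xy ≠ xy⁻¹ = y·x.
Checking each of the 8 elements this way gives Z(G) = {e, x²}, of order 2.

Answer: {e, x²}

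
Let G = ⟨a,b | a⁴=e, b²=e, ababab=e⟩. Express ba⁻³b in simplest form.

Multiply left to right, reducing at each step:
  b · a⁻³ = ba
  (ba) · b = a³ba³

Answer: a³ba³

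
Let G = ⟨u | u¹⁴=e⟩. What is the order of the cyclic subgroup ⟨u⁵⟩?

|⟨u⁵⟩| equals the order of u⁵. Compute successive powers until reaching e:
  (u⁵)¹ = u⁵, (u⁵)² = u¹⁰, (u⁵)³ = u, (u⁵)⁴ = u⁶, (u⁵)⁵ = u¹¹, (u⁵)⁶ = u², (u⁵)⁷ = u⁷, (u⁵)⁸ = u¹², (u⁵)⁹ = u³, (u⁵)¹⁰ = u⁸, (u⁵)¹¹ = u¹³, (u⁵)¹² = u⁴, (u⁵)¹³ = u⁹, (u⁵)¹⁴ = e.
The smallest positive k with (u⁵)ᵏ = e is 14, so |⟨u⁵⟩| = 14.

Answer: 14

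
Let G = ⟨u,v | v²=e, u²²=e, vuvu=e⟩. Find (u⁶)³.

Compute successive powers of (u⁶), reducing at each step:
  (u⁶)²: (u⁶) · u⁶ = u¹²
  (u⁶)³: (u¹²) · u⁶ = u¹⁸

Answer: u¹⁸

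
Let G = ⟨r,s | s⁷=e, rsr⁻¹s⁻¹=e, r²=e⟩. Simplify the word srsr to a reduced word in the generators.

Multiply left to right, reducing at each step:
  s · r = rs
  (rs) · s = rs²
  (rs²) · r = s²

Answer: s²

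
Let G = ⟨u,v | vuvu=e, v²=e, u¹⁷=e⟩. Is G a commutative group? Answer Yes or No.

u·v = uv but v·u = u¹⁶v, so u·v ≠ v·u and G is not abelian.

Answer: No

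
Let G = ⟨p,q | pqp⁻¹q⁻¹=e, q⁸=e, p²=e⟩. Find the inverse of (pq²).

The order of (pq²) is 4 (smallest k with (pq²)ᵏ = e), so (pq²)⁻¹ = (pq²)³ = pq⁶.
Check: (pq²) · (pq⁶) → (pq²) · p = q²;   (q²) · q⁶ = e, giving e as required.

Answer: pq⁶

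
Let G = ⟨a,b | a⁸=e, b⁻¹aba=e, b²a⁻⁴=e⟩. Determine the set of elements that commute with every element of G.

An element z ∈ Z(G) iff z commutes with every generator.
For example a⁴ is central: (a⁴)·a = a⁵ = a·(a⁴); (a⁴)·b = b⁻¹ = b·(a⁴).
Whereas a ∉ Z(G) since a·b = ab ≠ a³b⁻¹ = b·a.
Checking each of the 16 elements this way gives Z(G) = {e, a⁴}, of order 2.

Answer: {e, a⁴}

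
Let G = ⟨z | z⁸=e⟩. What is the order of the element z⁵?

Compute successive powers until reaching e:
  (z⁵)¹ = z⁵, (z⁵)² = z², (z⁵)³ = z⁷, (z⁵)⁴ = z⁴, (z⁵)⁵ = z, (z⁵)⁶ = z⁶, (z⁵)⁷ = z³, (z⁵)⁸ = e.
The smallest positive k with (z⁵)ᵏ = e is 8.

Answer: 8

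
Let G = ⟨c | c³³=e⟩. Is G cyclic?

|G| = 33. The element c has order 33 (its powers give 33 distinct elements), so ⟨c⟩ = G and G is cyclic.

Answer: Yes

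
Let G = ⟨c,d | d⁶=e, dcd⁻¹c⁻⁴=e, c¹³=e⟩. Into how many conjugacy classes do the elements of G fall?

The conjugacy classes (representative and size) are:
  [e] (size 1), [c⁴] (size 6), [c¹¹] (size 6), [c⁷d] (size 13), [c⁸d²] (size 13), [c¹²d³] (size 13), [c⁵d⁴] (size 13), [c¹¹d⁵] (size 13).
Class equation: 1 + 6 + 6 + 13 + 13 + 13 + 13 + 13 = 78 = |G|. So G has 8 conjugacy classes.

Answer: 8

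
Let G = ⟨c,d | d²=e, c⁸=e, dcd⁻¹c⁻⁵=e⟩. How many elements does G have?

Enumerate words in the generators, reducing via the relations: the distinct elements are
  {c, d, e, cd, c², c³, c⁴, c⁵, c⁶, c⁷, c²d, c³d, c⁴d, c⁵d, c⁶d, c⁷d}.
No further products give new elements, so |G| = 16.

Answer: 16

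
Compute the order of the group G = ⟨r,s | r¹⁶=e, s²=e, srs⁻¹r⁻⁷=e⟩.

Enumerate words in the generators, reducing via the relations: the distinct elements are
  {e, r, s, rs, r², r³, r⁴, r⁵, r⁶, r⁷, r⁸, r⁹, r²s, r³s, r¹², r¹³, r¹¹, r¹⁰, r¹⁴, r¹⁵, r⁴s, r⁵s, r⁶s, r⁷s, r⁸s, r⁹s, r¹²s, r¹³s, r¹¹s, r¹⁰s, r¹⁴s, r¹⁵s}.
No further products give new elements, so |G| = 32.

Answer: 32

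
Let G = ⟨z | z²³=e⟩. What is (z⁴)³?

Compute successive powers of (z⁴), reducing at each step:
  (z⁴)²: (z⁴) · z⁴ = z⁸
  (z⁴)³: (z⁸) · z⁴ = z¹²

Answer: z¹²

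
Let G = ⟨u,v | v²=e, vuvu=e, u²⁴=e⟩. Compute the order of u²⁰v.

Compute successive powers until reaching e:
  (u²⁰v)¹ = u²⁰v, (u²⁰v)² = e.
The smallest positive k with (u²⁰v)ᵏ = e is 2.

Answer: 2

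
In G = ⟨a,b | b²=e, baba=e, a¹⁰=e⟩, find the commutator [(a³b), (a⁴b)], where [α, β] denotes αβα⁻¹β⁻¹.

[(a³b), (a⁴b)] = (a³b)·(a⁴b)·(a³b)⁻¹·(a⁴b)⁻¹.
  (a³b) · (a⁴b) = a⁹
  (a⁹) · (a³b) = a²b
  (a²b) · (a⁴b) = a⁸

Answer: a⁸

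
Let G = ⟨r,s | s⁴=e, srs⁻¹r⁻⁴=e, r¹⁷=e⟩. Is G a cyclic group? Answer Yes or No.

Every cyclic group is abelian. But r·s = rs while s·r = r⁴s, so r·s ≠ s·r and G is not abelian. Hence G is not cyclic.

Answer: No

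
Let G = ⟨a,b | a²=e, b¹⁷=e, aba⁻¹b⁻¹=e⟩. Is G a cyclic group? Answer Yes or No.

|G| = 34. The element ab has order 34 (its powers give 34 distinct elements), so ⟨ab⟩ = G and G is cyclic.

Answer: Yes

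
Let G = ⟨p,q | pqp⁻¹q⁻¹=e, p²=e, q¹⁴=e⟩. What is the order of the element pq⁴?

Compute successive powers until reaching e:
  (pq⁴)¹ = pq⁴, (pq⁴)² = q⁸, (pq⁴)³ = pq¹², (pq⁴)⁴ = q², (pq⁴)⁵ = pq⁶, (pq⁴)⁶ = q¹⁰, (pq⁴)⁷ = p, (pq⁴)⁸ = q⁴, (pq⁴)⁹ = pq⁸, (pq⁴)¹⁰ = q¹², (pq⁴)¹¹ = pq², (pq⁴)¹² = q⁶, (pq⁴)¹³ = pq¹⁰, (pq⁴)¹⁴ = e.
The smallest positive k with (pq⁴)ᵏ = e is 14.

Answer: 14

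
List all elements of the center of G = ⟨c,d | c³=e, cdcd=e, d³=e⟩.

An element z ∈ Z(G) iff z commutes with every generator.
For example e is central: e·c = c = c·e; e·d = d = d·e.
Whereas c ∉ Z(G) since c·d = cd ≠ c²d² = d·c.
Checking each of the 12 elements this way gives Z(G) = {e}, of order 1.

Answer: {e}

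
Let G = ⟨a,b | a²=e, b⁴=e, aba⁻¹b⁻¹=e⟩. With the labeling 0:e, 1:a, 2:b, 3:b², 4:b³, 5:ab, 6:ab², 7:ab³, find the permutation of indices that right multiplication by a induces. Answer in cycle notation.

(0 1)(2 5)(3 6)(4 7)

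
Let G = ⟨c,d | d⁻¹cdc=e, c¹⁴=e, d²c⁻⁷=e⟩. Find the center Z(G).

An element z ∈ Z(G) iff z commutes with every generator.
For example c⁷ is central: (c⁷)·c = c⁸ = c·(c⁷); (c⁷)·d = d⁻¹ = d·(c⁷).
Whereas c ∉ Z(G) since c·d = cd ≠ c⁶d⁻¹ = d·c.
Checking each of the 28 elements this way gives Z(G) = {e, c⁷}, of order 2.

Answer: {e, c⁷}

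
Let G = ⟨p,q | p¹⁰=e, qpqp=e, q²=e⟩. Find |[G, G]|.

G' = [G, G] is generated by all commutators. The generator-pair commutators are: [p, q] = p².
The subgroup they normally generate is {e, p², p⁴, p⁶, p⁸}, of order 5.
Check: |G/G'| = 20/5 = 4 is the order of the abelianisation.

Answer: 5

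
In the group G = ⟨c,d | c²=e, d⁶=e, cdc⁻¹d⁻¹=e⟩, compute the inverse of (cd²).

The order of (cd²) is 6 (smallest k with (cd²)ᵏ = e), so (cd²)⁻¹ = (cd²)⁵ = cd⁴.
Check: (cd²) · (cd⁴) → (cd²) · c = d²;   (d²) · d⁴ = e, giving e as required.

Answer: cd⁴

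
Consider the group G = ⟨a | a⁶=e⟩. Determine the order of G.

G is generated by a single element, so G is cyclic. The relator gives a⁶ = e and no smaller power is forced to be e, so the 6 powers {a, e, a², a³, a⁴, a⁵} are distinct. Hence |G| = 6.

Answer: 6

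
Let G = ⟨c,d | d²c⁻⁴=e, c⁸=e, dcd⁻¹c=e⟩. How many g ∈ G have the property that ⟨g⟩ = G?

⟨g⟩ = G would require ord(g) = |G| = 16, but the maximum element order in G is 8 < 16. So G is not cyclic and no single element generates it: the count is 0.

Answer: 0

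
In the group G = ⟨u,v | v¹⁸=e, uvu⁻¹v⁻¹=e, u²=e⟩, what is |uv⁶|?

Compute successive powers until reaching e:
  (uv⁶)¹ = uv⁶, (uv⁶)² = v¹², (uv⁶)³ = u, (uv⁶)⁴ = v⁶, (uv⁶)⁵ = uv¹², (uv⁶)⁶ = e.
The smallest positive k with (uv⁶)ᵏ = e is 6.

Answer: 6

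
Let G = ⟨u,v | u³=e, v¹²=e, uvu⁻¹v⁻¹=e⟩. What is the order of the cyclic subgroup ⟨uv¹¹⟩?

|⟨uv¹¹⟩| equals the order of uv¹¹. Compute successive powers until reaching e:
  (uv¹¹)¹ = uv¹¹, (uv¹¹)² = u²v¹⁰, (uv¹¹)³ = v⁹, (uv¹¹)⁴ = uv⁸, (uv¹¹)⁵ = u²v⁷, (uv¹¹)⁶ = v⁶, (uv¹¹)⁷ = uv⁵, (uv¹¹)⁸ = u²v⁴, (uv¹¹)⁹ = v³, (uv¹¹)¹⁰ = uv², (uv¹¹)¹¹ = u²v, (uv¹¹)¹² = e.
The smallest positive k with (uv¹¹)ᵏ = e is 12, so |⟨uv¹¹⟩| = 12.

Answer: 12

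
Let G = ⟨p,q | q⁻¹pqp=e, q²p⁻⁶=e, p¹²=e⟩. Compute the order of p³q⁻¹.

Compute successive powers until reaching e:
  (p³q⁻¹)¹ = p³q⁻¹, (p³q⁻¹)² = p⁶, (p³q⁻¹)³ = p³q, (p³q⁻¹)⁴ = e.
The smallest positive k with (p³q⁻¹)ᵏ = e is 4.

Answer: 4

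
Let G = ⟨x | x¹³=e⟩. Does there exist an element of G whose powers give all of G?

|G| = 13. The element x has order 13 (its powers give 13 distinct elements), so ⟨x⟩ = G and G is cyclic.

Answer: Yes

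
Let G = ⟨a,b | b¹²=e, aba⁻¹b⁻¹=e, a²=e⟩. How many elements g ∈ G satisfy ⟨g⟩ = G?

⟨g⟩ = G would require ord(g) = |G| = 24, but the maximum element order in G is 12 < 24. So G is not cyclic and no single element generates it: the count is 0.

Answer: 0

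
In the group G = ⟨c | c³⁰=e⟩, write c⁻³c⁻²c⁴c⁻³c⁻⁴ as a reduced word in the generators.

Multiply left to right, reducing at each step:
  (c²⁷) · c⁻² = c²⁵
  (c²⁵) · c⁴ = c²⁹
  (c²⁹) · c⁻³ = c²⁶
  (c²⁶) · c⁻⁴ = c²²

Answer: c²²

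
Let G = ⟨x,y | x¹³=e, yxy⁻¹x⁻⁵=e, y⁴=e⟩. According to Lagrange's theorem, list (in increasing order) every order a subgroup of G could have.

|G| = 52 = 2² · 13. By Lagrange's theorem the order of any subgroup divides 52; the divisors of 52 are 1, 2, 4, 13, 26, 52.

Answer: 1, 2, 4, 13, 26, 52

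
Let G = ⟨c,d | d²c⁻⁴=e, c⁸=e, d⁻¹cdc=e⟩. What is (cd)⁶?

Compute successive powers of (cd), reducing at each step:
  (cd)²: (cd) · c = d;   d · d = c⁴
  (cd)³: (c⁴) · c = c⁵;   (c⁵) · d = cd⁻¹
  (cd)⁴: (cd⁻¹) · c = d⁻¹;   (d⁻¹) · d = e
  (cd)⁵: e · c = c;   c · d = cd
  (cd)⁶: (cd) · c = d;   d · d = c⁴

Answer: c⁴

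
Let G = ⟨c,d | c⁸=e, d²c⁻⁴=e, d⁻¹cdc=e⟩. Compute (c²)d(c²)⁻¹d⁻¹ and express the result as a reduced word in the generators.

[(c²), d] = (c²)·d·(c²)⁻¹·d⁻¹.
  (c²) · d = c²d
  (c²d) · (c⁶) = d⁻¹
  (d⁻¹) · (d⁻¹) = c⁴

Answer: c⁴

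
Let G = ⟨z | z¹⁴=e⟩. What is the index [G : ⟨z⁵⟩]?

First find ord(z⁵) by computing successive powers:
  (z⁵)¹ = z⁵, (z⁵)² = z¹⁰, (z⁵)³ = z, (z⁵)⁴ = z⁶, (z⁵)⁵ = z¹¹, (z⁵)⁶ = z², (z⁵)⁷ = z⁷, (z⁵)⁸ = z¹², (z⁵)⁹ = z³, (z⁵)¹⁰ = z⁸, (z⁵)¹¹ = z¹³, (z⁵)¹² = z⁴, (z⁵)¹³ = z⁹, (z⁵)¹⁴ = e.
So |⟨z⁵⟩| = ord(z⁵) = 14. With |G| = 14, by Lagrange [G : ⟨z⁵⟩] = 14/14 = 1.

Answer: 1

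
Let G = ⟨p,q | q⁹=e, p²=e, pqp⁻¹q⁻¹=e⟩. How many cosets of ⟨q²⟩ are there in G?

First find ord(q²) by computing successive powers:
  (q²)¹ = q², (q²)² = q⁴, (q²)³ = q⁶, (q²)⁴ = q⁸, (q²)⁵ = q, (q²)⁶ = q³, (q²)⁷ = q⁵, (q²)⁸ = q⁷, (q²)⁹ = e.
So |⟨q²⟩| = ord(q²) = 9. With |G| = 18, by Lagrange [G : ⟨q²⟩] = 18/9 = 2.

Answer: 2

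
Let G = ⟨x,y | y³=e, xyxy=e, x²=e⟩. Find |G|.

Enumerate words in the generators, reducing via the relations: the distinct elements are
  {e, x, y, xy, y², xy²}.
No further products give new elements, so |G| = 6.

Answer: 6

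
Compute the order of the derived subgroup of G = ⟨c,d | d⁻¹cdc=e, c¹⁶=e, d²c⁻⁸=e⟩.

G' = [G, G] is generated by all commutators. The generator-pair commutators are: [c, d] = c².
The subgroup they normally generate is {e, c², c⁴, c⁶, c⁸, c¹⁰, c¹², c¹⁴}, of order 8.
Check: |G/G'| = 32/8 = 4 is the order of the abelianisation.

Answer: 8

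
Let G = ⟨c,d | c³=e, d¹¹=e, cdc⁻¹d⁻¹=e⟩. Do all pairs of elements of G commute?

Each pair of generators commutes: c·d = cd = d·c. Since the generators pairwise commute, every element of G commutes with every other, so G is abelian.

Answer: Yes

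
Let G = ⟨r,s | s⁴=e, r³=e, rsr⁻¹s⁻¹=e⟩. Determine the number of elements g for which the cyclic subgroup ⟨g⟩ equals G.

G is cyclic of order 12. An element generates G iff its order is 12, and a cyclic group of order 12 has exactly φ(12) = 4 such elements.

Answer: 4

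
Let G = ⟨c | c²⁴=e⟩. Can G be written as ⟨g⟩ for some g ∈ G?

|G| = 24. The element c has order 24 (its powers give 24 distinct elements), so ⟨c⟩ = G and G is cyclic.

Answer: Yes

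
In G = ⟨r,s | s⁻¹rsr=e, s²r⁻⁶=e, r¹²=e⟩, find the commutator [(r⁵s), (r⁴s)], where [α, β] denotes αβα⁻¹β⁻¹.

[(r⁵s), (r⁴s)] = (r⁵s)·(r⁴s)·(r⁵s)⁻¹·(r⁴s)⁻¹.
  (r⁵s) · (r⁴s) = r⁷
  (r⁷) · (r⁵s⁻¹) = s⁻¹
  (s⁻¹) · (r⁴s⁻¹) = r²

Answer: r²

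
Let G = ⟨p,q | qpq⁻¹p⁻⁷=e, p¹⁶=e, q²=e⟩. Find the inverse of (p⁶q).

The order of (p⁶q) is 2 (smallest k with (p⁶q)ᵏ = e), so (p⁶q)⁻¹ = (p⁶q)¹ = p⁶q.
Check: (p⁶q) · (p⁶q) → (p⁶q) · p⁶ = q;   q · q = e, giving e as required.

Answer: p⁶q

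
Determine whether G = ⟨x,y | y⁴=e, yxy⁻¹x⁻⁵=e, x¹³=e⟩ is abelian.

x·y = xy but y·x = x⁵y, so x·y ≠ y·x and G is not abelian.

Answer: No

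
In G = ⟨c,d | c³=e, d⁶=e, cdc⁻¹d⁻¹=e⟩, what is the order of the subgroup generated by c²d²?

|⟨c²d²⟩| equals the order of c²d². Compute successive powers until reaching e:
  (c²d²)¹ = c²d², (c²d²)² = cd⁴, (c²d²)³ = e.
The smallest positive k with (c²d²)ᵏ = e is 3, so |⟨c²d²⟩| = 3.

Answer: 3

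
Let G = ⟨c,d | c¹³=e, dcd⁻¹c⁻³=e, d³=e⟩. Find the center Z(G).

An element z ∈ Z(G) iff z commutes with every generator.
For example e is central: e·c = c = c·e; e·d = d = d·e.
Whereas c ∉ Z(G) since c·d = cd ≠ c³d = d·c.
Checking each of the 39 elements this way gives Z(G) = {e}, of order 1.

Answer: {e}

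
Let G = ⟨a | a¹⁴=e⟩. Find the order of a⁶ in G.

Compute successive powers until reaching e:
  (a⁶)¹ = a⁶, (a⁶)² = a¹², (a⁶)³ = a⁴, (a⁶)⁴ = a¹⁰, (a⁶)⁵ = a², (a⁶)⁶ = a⁸, (a⁶)⁷ = e.
The smallest positive k with (a⁶)ᵏ = e is 7.

Answer: 7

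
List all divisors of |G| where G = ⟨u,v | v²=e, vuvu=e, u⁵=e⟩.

|G| = 10 = 2 · 5. By Lagrange's theorem the order of any subgroup divides 10; the divisors of 10 are 1, 2, 5, 10.

Answer: 1, 2, 5, 10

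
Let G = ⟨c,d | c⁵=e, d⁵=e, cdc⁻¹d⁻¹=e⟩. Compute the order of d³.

Compute successive powers until reaching e:
  (d³)¹ = d³, (d³)² = d, (d³)³ = d⁴, (d³)⁴ = d², (d³)⁵ = e.
The smallest positive k with (d³)ᵏ = e is 5.

Answer: 5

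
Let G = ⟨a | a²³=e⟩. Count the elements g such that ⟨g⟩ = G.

G is cyclic of order 23. An element generates G iff its order is 23, and a cyclic group of order 23 has exactly φ(23) = 22 such elements.

Answer: 22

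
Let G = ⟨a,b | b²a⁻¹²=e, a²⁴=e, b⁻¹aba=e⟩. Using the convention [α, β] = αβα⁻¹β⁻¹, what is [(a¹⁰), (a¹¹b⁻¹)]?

[(a¹⁰), (a¹¹b⁻¹)] = (a¹⁰)·(a¹¹b⁻¹)·(a¹⁰)⁻¹·(a¹¹b⁻¹)⁻¹.
  (a¹⁰) · (a¹¹b⁻¹) = a⁹b
  (a⁹b) · (a¹⁴) = a⁷b⁻¹
  (a⁷b⁻¹) · (a¹¹b) = a²⁰

Answer: a²⁰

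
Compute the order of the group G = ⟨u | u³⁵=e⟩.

G is generated by a single element, so G is cyclic. The relator gives u³⁵ = e and no smaller power is forced to be e, so the 35 powers {e, u, u², u³, u⁴, u⁵, u⁶, u⁷, u⁸, u⁹, u²², u²³, u²¹, u²⁰, u²⁴, u²⁵, u²⁶, u²⁷, u²⁸, u²⁹, u³², u³³, u³¹, u³⁰, u³⁴, u¹², u¹³, u¹¹, u¹⁰, u¹⁴, u¹⁵, u¹⁶, u¹⁷, u¹⁸, u¹⁹} are distinct. Hence |G| = 35.

Answer: 35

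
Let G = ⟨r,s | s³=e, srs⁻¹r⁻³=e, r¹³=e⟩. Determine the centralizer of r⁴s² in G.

⟨r⁴s²⟩ ⊆ C_G(r⁴s²) since powers of r⁴s² commute with r⁴s²; so |C_G(r⁴s²)| ≥ |⟨r⁴s²⟩| = 3.
By orbit–stabilizer, |C_G(r⁴s²)| = |G| / |conj. class of r⁴s²| = 39 / 13 = 3.
The 3 elements commuting with r⁴s² are {e, rs, r⁴s²}.

Answer: {e, rs, r⁴s²}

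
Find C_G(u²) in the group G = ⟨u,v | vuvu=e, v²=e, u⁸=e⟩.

⟨u²⟩ ⊆ C_G(u²) since powers of u² commute with u²; so |C_G(u²)| ≥ |⟨u²⟩| = 4.
By orbit–stabilizer, |C_G(u²)| = |G| / |conj. class of u²| = 16 / 2 = 8.
The 8 elements commuting with u² are {e, u, u², u³, u⁴, u⁵, u⁶, u⁷}.

Answer: {e, u, u², u³, u⁴, u⁵, u⁶, u⁷}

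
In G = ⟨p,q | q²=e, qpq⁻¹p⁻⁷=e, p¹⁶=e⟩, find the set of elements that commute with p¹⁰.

⟨p¹⁰⟩ ⊆ C_G(p¹⁰) since powers of p¹⁰ commute with p¹⁰; so |C_G(p¹⁰)| ≥ |⟨p¹⁰⟩| = 8.
By orbit–stabilizer, |C_G(p¹⁰)| = |G| / |conj. class of p¹⁰| = 32 / 2 = 16.
The 16 elements commuting with p¹⁰ are {e, p, p², p³, p⁴, p⁵, p⁶, p⁷, p⁸, p⁹, p¹⁰, p¹¹, p¹², p¹³, p¹⁴, p¹⁵}.

Answer: {e, p, p², p³, p⁴, p⁵, p⁶, p⁷, p⁸, p⁹, p¹⁰, p¹¹, p¹², p¹³, p¹⁴, p¹⁵}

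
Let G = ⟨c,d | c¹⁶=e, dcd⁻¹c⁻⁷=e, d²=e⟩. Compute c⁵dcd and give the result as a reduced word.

Multiply left to right, reducing at each step:
  (c⁵) · d = c⁵d
  (c⁵d) · c = c¹²d
  (c¹²d) · d = c¹²

Answer: c¹²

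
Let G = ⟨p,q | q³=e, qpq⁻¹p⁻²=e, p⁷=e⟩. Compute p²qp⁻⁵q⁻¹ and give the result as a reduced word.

Multiply left to right, reducing at each step:
  (p²) · q = p²q
  (p²q) · p⁻⁵ = p⁶q
  (p⁶q) · q⁻¹ = p⁶

Answer: p⁶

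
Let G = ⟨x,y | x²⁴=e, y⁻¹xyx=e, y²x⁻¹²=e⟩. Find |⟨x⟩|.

|⟨x⟩| equals the order of x. Compute successive powers until reaching e:
  x¹ = x, x² = x², x³ = x³, x⁴ = x⁴, x⁵ = x⁵, x⁶ = x⁶, x⁷ = x⁷, x⁸ = x⁸, x⁹ = x⁹, x¹⁰ = x¹⁰, x¹¹ = x¹¹, x¹² = x¹², x¹³ = x¹³, x¹⁴ = x¹⁴, x¹⁵ = x¹⁵, x¹⁶ = x¹⁶, x¹⁷ = x¹⁷, x¹⁸ = x¹⁸, x¹⁹ = x¹⁹, x²⁰ = x²⁰, x²¹ = x²¹, x²² = x²², x²³ = x²³, x²⁴ = e.
The smallest positive k with xᵏ = e is 24, so |⟨x⟩| = 24.

Answer: 24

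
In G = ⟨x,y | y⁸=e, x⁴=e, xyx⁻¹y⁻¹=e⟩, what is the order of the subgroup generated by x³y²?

|⟨x³y²⟩| equals the order of x³y². Compute successive powers until reaching e:
  (x³y²)¹ = x³y², (x³y²)² = x²y⁴, (x³y²)³ = xy⁶, (x³y²)⁴ = e.
The smallest positive k with (x³y²)ᵏ = e is 4, so |⟨x³y²⟩| = 4.

Answer: 4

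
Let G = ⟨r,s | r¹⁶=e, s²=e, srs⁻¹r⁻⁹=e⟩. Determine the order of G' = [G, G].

G' = [G, G] is generated by all commutators. The generator-pair commutators are: [r, s] = r⁸.
The subgroup they normally generate is {e, r⁸}, of order 2.
Check: |G/G'| = 32/2 = 16 is the order of the abelianisation.

Answer: 2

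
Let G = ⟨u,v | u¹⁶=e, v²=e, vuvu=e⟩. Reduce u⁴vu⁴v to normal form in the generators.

Multiply left to right, reducing at each step:
  (u⁴) · v = u⁴v
  (u⁴v) · u⁴ = v
  v · v = e

Answer: e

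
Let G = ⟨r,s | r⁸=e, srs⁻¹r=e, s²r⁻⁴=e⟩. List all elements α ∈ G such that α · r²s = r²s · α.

⟨r²s⟩ ⊆ C_G(r²s) since powers of r²s commute with r²s; so |C_G(r²s)| ≥ |⟨r²s⟩| = 4.
By orbit–stabilizer, |C_G(r²s)| = |G| / |conj. class of r²s| = 16 / 4 = 4.
The 4 elements commuting with r²s are {e, r⁴, r²s, r²s⁻¹}.

Answer: {e, r⁴, r²s, r²s⁻¹}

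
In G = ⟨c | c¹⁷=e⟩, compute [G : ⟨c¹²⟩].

First find ord(c¹²) by computing successive powers:
  (c¹²)¹ = c¹², (c¹²)² = c⁷, (c¹²)³ = c², (c¹²)⁴ = c¹⁴, (c¹²)⁵ = c⁹, (c¹²)⁶ = c⁴, (c¹²)⁷ = c¹⁶, (c¹²)⁸ = c¹¹, (c¹²)⁹ = c⁶, (c¹²)¹⁰ = c, (c¹²)¹¹ = c¹³, (c¹²)¹² = c⁸, (c¹²)¹³ = c³, (c¹²)¹⁴ = c¹⁵, (c¹²)¹⁵ = c¹⁰, (c¹²)¹⁶ = c⁵, (c¹²)¹⁷ = e.
So |⟨c¹²⟩| = ord(c¹²) = 17. With |G| = 17, by Lagrange [G : ⟨c¹²⟩] = 17/17 = 1.

Answer: 1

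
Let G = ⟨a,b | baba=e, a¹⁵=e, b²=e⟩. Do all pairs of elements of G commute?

a·b = ab but b·a = a¹⁴b, so a·b ≠ b·a and G is not abelian.

Answer: No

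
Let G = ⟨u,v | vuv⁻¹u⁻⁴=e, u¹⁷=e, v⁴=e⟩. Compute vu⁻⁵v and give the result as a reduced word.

Multiply left to right, reducing at each step:
  v · u⁻⁵ = u¹⁴v
  (u¹⁴v) · v = u¹⁴v²

Answer: u¹⁴v²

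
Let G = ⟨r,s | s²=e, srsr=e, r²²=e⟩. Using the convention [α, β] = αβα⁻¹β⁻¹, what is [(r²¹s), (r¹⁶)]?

[(r²¹s), (r¹⁶)] = (r²¹s)·(r¹⁶)·(r²¹s)⁻¹·(r¹⁶)⁻¹.
  (r²¹s) · (r¹⁶) = r⁵s
  (r⁵s) · (r²¹s) = r⁶
  (r⁶) · (r⁶) = r¹²

Answer: r¹²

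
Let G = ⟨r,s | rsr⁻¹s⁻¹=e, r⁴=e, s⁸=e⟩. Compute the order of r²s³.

Compute successive powers until reaching e:
  (r²s³)¹ = r²s³, (r²s³)² = s⁶, (r²s³)³ = r²s, (r²s³)⁴ = s⁴, (r²s³)⁵ = r²s⁷, (r²s³)⁶ = s², (r²s³)⁷ = r²s⁵, (r²s³)⁸ = e.
The smallest positive k with (r²s³)ᵏ = e is 8.

Answer: 8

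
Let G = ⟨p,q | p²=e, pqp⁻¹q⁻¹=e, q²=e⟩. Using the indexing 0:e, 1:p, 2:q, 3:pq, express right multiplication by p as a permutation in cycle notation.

(0 1)(2 3)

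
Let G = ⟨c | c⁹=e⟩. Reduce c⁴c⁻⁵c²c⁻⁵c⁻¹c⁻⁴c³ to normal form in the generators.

Multiply left to right, reducing at each step:
  (c⁴) · c⁻⁵ = c⁸
  (c⁸) · c² = c
  c · c⁻⁵ = c⁵
  (c⁵) · c⁻¹ = c⁴
  (c⁴) · c⁻⁴ = e
  e · c³ = c³

Answer: c³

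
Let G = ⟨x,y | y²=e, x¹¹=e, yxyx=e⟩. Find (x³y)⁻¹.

The order of (x³y) is 2 (smallest k with (x³y)ᵏ = e), so (x³y)⁻¹ = (x³y)¹ = x³y.
Check: (x³y) · (x³y) → (x³y) · x³ = y;   y · y = e, giving e as required.

Answer: x³y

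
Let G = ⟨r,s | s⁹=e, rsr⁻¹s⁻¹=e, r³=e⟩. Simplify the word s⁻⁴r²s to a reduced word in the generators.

Multiply left to right, reducing at each step:
  (s⁵) · r² = r²s⁵
  (r²s⁵) · s = r²s⁶

Answer: r²s⁶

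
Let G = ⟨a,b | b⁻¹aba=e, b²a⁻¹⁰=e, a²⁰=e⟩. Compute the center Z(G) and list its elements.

An element z ∈ Z(G) iff z commutes with every generator.
For example a¹⁰ is central: (a¹⁰)·a = a¹¹ = a·(a¹⁰); (a¹⁰)·b = b⁻¹ = b·(a¹⁰).
Whereas a ∉ Z(G) since a·b = ab ≠ a⁹b⁻¹ = b·a.
Checking each of the 40 elements this way gives Z(G) = {e, a¹⁰}, of order 2.

Answer: {e, a¹⁰}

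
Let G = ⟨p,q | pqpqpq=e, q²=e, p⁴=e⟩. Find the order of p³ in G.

Compute successive powers until reaching e:
  (p³)¹ = p³, (p³)² = p², (p³)³ = p, (p³)⁴ = e.
The smallest positive k with (p³)ᵏ = e is 4.

Answer: 4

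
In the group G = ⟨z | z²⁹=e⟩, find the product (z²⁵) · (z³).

Compute (z²⁵) · (z³) by multiplying left to right and reducing via the relations at each step:
  (z²⁵) · z³ = z²⁸

Answer: z²⁸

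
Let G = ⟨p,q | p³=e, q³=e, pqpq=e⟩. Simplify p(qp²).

Compute p · (qp²) by multiplying left to right and reducing via the relations at each step:
  p · q = pq
  (pq) · p² = q²p

Answer: q²p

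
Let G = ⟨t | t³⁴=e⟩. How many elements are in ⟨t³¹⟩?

|⟨t³¹⟩| equals the order of t³¹. Compute successive powers until reaching e:
  (t³¹)¹ = t³¹, (t³¹)² = t²⁸, (t³¹)³ = t²⁵, (t³¹)⁴ = t²², (t³¹)⁵ = t¹⁹, (t³¹)⁶ = t¹⁶, (t³¹)⁷ = t¹³, (t³¹)⁸ = t¹⁰, (t³¹)⁹ = t⁷, (t³¹)¹⁰ = t⁴, (t³¹)¹¹ = t, (t³¹)¹² = t³², (t³¹)¹³ = t²⁹, (t³¹)¹⁴ = t²⁶, (t³¹)¹⁵ = t²³, (t³¹)¹⁶ = t²⁰, (t³¹)¹⁷ = t¹⁷, (t³¹)¹⁸ = t¹⁴, (t³¹)¹⁹ = t¹¹, (t³¹)²⁰ = t⁸, (t³¹)²¹ = t⁵, (t³¹)²² = t², (t³¹)²³ = t³³, (t³¹)²⁴ = t³⁰, (t³¹)²⁵ = t²⁷, (t³¹)²⁶ = t²⁴, (t³¹)²⁷ = t²¹, (t³¹)²⁸ = t¹⁸, (t³¹)²⁹ = t¹⁵, (t³¹)³⁰ = t¹², (t³¹)³¹ = t⁹, (t³¹)³² = t⁶, (t³¹)³³ = t³, (t³¹)³⁴ = e.
The smallest positive k with (t³¹)ᵏ = e is 34, so |⟨t³¹⟩| = 34.

Answer: 34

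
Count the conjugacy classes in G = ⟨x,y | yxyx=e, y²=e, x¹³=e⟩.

The conjugacy classes (representative and size) are:
  [e] (size 1), [x¹²] (size 2), [x¹¹] (size 2), [x³] (size 2), [x⁴] (size 2), [x⁸] (size 2), [x⁶] (size 2), [y] (size 13).
Class equation: 1 + 2 + 2 + 2 + 2 + 2 + 2 + 13 = 26 = |G|. So G has 8 conjugacy classes.

Answer: 8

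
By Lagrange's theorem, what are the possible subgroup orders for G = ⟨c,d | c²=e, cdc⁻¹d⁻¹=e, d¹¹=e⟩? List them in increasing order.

|G| = 22 = 2 · 11. By Lagrange's theorem the order of any subgroup divides 22; the divisors of 22 are 1, 2, 11, 22.

Answer: 1, 2, 11, 22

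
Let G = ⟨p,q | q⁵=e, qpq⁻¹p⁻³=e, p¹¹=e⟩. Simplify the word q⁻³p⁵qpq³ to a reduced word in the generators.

Multiply left to right, reducing at each step:
  (q²) · p⁵ = pq²
  (pq²) · q = pq³
  (pq³) · p = p⁶q³
  (p⁶q³) · q³ = p⁶q

Answer: p⁶q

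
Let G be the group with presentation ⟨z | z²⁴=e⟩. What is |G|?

G is generated by a single element, so G is cyclic. The relator gives z²⁴ = e and no smaller power is forced to be e, so the 24 powers {e, z, z², z³, z⁴, z⁵, z⁶, z⁷, z⁸, z⁹, z²², z²³, z²¹, z²⁰, z¹², z¹³, z¹¹, z¹⁰, z¹⁴, z¹⁵, z¹⁶, z¹⁷, z¹⁸, z¹⁹} are distinct. Hence |G| = 24.

Answer: 24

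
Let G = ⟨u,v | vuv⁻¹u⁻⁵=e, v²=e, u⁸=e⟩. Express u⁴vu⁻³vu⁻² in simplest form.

Multiply left to right, reducing at each step:
  (u⁴) · v = u⁴v
  (u⁴v) · u⁻³ = u⁵v
  (u⁵v) · v = u⁵
  (u⁵) · u⁻² = u³

Answer: u³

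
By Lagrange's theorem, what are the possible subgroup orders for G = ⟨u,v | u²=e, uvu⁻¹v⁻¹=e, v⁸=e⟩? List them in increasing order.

|G| = 16 = 2⁴. By Lagrange's theorem the order of any subgroup divides 16; the divisors of 16 are 1, 2, 4, 8, 16.

Answer: 1, 2, 4, 8, 16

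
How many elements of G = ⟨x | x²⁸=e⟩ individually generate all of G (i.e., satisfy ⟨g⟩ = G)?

G is cyclic of order 28. An element generates G iff its order is 28, and a cyclic group of order 28 has exactly φ(28) = 12 such elements.

Answer: 12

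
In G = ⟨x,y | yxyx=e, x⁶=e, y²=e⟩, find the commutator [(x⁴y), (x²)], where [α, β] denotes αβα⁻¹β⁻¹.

[(x⁴y), (x²)] = (x⁴y)·(x²)·(x⁴y)⁻¹·(x²)⁻¹.
  (x⁴y) · (x²) = x²y
  (x²y) · (x⁴y) = x⁴
  (x⁴) · (x⁴) = x²

Answer: x²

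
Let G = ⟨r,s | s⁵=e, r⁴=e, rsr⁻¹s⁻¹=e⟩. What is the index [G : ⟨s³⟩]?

First find ord(s³) by computing successive powers:
  (s³)¹ = s³, (s³)² = s, (s³)³ = s⁴, (s³)⁴ = s², (s³)⁵ = e.
So |⟨s³⟩| = ord(s³) = 5. With |G| = 20, by Lagrange [G : ⟨s³⟩] = 20/5 = 4.

Answer: 4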